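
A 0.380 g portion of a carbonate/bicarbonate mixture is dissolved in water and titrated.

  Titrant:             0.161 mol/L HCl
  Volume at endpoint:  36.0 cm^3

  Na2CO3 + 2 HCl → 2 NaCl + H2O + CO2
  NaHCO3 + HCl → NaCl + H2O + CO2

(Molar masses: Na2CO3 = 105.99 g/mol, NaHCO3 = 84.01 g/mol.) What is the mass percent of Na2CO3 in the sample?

n(HCl) = 0.0360 × 0.161 = 5.80 × 10^-3 mol
Let x = n(Na2CO3), y = n(NaHCO3).
Titrant: 2x + 1y = 5.80 × 10^-3;  mass: 105.99x + 84.01y = 0.380
Solving, x = 1.72 × 10^-3 mol, y = 2.35 × 10^-3 mol
mass of Na2CO3 = 1.72 × 10^-3 × 105.99 = 0.183 g
% Na2CO3 = 0.183 / 0.380 × 100 = 48.1 %

48.1 %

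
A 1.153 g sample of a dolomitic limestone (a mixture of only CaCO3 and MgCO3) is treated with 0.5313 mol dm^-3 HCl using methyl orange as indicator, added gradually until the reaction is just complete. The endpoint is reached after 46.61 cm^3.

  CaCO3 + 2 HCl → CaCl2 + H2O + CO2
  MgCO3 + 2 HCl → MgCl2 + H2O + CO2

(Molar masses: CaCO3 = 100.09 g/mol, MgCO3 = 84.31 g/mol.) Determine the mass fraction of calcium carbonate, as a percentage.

n(HCl) = 0.04661 × 0.5313 = 0.02476 mol
Let x = n(CaCO3), y = n(MgCO3).
Titrant: 2x + 2y = 0.02476;  mass: 100.09x + 84.31y = 1.153
Solving, x = 6.912 × 10^-3 mol, y = 5.470 × 10^-3 mol
mass of CaCO3 = 6.912 × 10^-3 × 100.09 = 0.6919 g
% CaCO3 = 0.6919 / 1.153 × 100 = 60.01 %

60.01 %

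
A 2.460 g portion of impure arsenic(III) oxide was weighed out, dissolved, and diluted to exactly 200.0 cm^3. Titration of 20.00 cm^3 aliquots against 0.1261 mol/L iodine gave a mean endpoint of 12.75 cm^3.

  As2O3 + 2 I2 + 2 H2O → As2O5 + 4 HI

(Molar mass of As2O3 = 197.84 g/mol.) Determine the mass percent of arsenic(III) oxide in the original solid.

64.65 %

n(I2) per titration = 0.01275 × 0.1261 = 1.608 × 10^-3 mol
From the 1:2 ratio, n(As2O3) in each aliquot = 1/2 × 1.608 × 10^-3 = 8.039 × 10^-4 mol
n(As2O3) in the whole flask = 8.039 × 10^-4 × 200.0/20.00 = 8.039 × 10^-3 mol
mass of As2O3 = 8.039 × 10^-3 × 197.84 = 1.590 g
% As2O3 = 1.590 / 2.460 × 100 = 64.65 %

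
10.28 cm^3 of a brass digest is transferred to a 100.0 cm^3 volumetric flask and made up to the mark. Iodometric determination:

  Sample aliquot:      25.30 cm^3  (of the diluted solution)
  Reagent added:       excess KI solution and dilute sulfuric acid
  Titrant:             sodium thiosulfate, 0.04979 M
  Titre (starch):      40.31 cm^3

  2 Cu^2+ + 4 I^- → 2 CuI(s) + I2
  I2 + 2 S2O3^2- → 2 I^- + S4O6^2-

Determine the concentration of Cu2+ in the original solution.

n(S2O3^2-) = 0.04031 × 0.04979 = 2.007 × 10^-3 mol
n(I2) = n(S2O3^2-)/2 = 1.004 × 10^-3 mol
From the 2:1 ratio, n(Cu2+) in the aliquot = 2/1 × 1.004 × 10^-3 = 2.007 × 10^-3 mol
[Cu2+]_dilute = 2.007 × 10^-3 / 0.02530 = 0.07933 mol/L
[Cu2+]_original = 0.07933 × 100.0/10.28 = 0.7717 mol/L

0.7717 M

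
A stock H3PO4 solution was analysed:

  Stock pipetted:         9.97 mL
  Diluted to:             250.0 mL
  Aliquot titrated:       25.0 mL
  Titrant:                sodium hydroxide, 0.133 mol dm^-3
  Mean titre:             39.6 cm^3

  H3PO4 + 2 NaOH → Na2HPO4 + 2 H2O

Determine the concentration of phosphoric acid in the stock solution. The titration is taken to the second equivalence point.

2.64 mol/L

n(NaOH) = 0.0396 × 0.133 = 5.27 × 10^-3 mol
From the 1:2 ratio, n(H3PO4) in the aliquot = 1/2 × 5.27 × 10^-3 = 2.63 × 10^-3 mol
[H3PO4]_dilute = 2.63 × 10^-3 / 0.0250 = 0.105 mol/L
Dilution factor = 250.0 / 9.97 = 25.08
[H3PO4]_stock = 0.105 × 25.08 = 2.64 mol/L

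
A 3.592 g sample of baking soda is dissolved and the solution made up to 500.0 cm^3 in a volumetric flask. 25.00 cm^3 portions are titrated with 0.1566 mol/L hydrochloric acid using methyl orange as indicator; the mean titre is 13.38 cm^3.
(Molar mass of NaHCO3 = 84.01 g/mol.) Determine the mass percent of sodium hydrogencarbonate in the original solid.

98.01 %

NaHCO3 + HCl → NaCl + H2O + CO2
n(HCl) per titration = 0.01338 × 0.1566 = 2.095 × 10^-3 mol
n(NaHCO3) in each aliquot = 2.095 × 10^-3 mol (1:1 ratio)
n(NaHCO3) in the whole flask = 2.095 × 10^-3 × 500.0/25.00 = 0.04191 mol
mass of NaHCO3 = 0.04191 × 84.01 = 3.521 g
% NaHCO3 = 3.521 / 3.592 × 100 = 98.01 %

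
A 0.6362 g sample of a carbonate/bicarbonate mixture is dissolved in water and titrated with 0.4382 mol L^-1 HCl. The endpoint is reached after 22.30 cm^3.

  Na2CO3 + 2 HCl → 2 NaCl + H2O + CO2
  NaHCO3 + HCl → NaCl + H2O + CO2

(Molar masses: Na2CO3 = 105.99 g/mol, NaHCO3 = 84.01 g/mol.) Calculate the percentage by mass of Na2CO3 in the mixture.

49.62 %

n(HCl) = 0.02230 × 0.4382 = 9.772 × 10^-3 mol
Let x = n(Na2CO3), y = n(NaHCO3).
Titrant: 2x + 1y = 9.772 × 10^-3;  mass: 105.99x + 84.01y = 0.6362
Solving, x = 2.978 × 10^-3 mol, y = 3.816 × 10^-3 mol
mass of Na2CO3 = 2.978 × 10^-3 × 105.99 = 0.3157 g
% Na2CO3 = 0.3157 / 0.6362 × 100 = 49.62 %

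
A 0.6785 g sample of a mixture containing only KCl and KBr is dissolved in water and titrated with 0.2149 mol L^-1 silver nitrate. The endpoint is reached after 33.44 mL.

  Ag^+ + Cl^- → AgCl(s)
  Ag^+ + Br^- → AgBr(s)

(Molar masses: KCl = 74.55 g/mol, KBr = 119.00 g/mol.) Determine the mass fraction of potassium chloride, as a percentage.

n(AgNO3) = 0.03344 × 0.2149 = 7.186 × 10^-3 mol
Let x = n(KCl), y = n(KBr).
Titrant: 1x + 1y = 7.186 × 10^-3;  mass: 74.55x + 119.00y = 0.6785
Solving, x = 3.974 × 10^-3 mol, y = 3.212 × 10^-3 mol
mass of KCl = 3.974 × 10^-3 × 74.55 = 0.2963 g
% KCl = 0.2963 / 0.6785 × 100 = 43.67 %

43.67 %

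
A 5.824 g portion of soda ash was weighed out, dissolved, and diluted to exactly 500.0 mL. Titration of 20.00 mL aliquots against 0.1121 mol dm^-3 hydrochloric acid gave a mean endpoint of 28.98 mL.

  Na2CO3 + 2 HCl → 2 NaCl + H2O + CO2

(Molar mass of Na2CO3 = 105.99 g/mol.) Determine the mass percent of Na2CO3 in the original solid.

n(HCl) per titration = 0.02898 × 0.1121 = 3.249 × 10^-3 mol
From the 1:2 ratio, n(Na2CO3) in each aliquot = 1/2 × 3.249 × 10^-3 = 1.624 × 10^-3 mol
n(Na2CO3) in the whole flask = 1.624 × 10^-3 × 500.0/20.00 = 0.04061 mol
mass of Na2CO3 = 0.04061 × 105.99 = 4.304 g
% Na2CO3 = 4.304 / 5.824 × 100 = 73.90 %

73.90 %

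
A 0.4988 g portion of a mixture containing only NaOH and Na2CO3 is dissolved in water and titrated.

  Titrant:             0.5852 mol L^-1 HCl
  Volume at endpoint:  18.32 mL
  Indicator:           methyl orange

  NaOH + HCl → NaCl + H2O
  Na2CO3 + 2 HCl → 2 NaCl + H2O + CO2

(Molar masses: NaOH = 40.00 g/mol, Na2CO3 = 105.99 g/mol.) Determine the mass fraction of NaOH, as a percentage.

n(HCl) = 0.01832 × 0.5852 = 0.01072 mol
Let x = n(NaOH), y = n(Na2CO3).
Titrant: 1x + 2y = 0.01072;  mass: 40.00x + 105.99y = 0.4988
Solving, x = 5.337 × 10^-3 mol, y = 2.692 × 10^-3 mol
mass of NaOH = 5.337 × 10^-3 × 40.00 = 0.2135 g
% NaOH = 0.2135 / 0.4988 × 100 = 42.80 %

42.80 %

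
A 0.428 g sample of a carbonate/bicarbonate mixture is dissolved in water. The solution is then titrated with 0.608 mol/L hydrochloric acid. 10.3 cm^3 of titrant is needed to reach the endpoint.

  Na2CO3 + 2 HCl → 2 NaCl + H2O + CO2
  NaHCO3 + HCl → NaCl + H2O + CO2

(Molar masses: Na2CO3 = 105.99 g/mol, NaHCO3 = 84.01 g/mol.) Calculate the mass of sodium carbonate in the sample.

n(HCl) = 0.0103 × 0.608 = 6.26 × 10^-3 mol
Let x = n(Na2CO3), y = n(NaHCO3).
Titrant: 2x + 1y = 6.26 × 10^-3;  mass: 105.99x + 84.01y = 0.428
Solving, x = 1.58 × 10^-3 mol, y = 3.10 × 10^-3 mol
mass of Na2CO3 = 1.58 × 10^-3 × 105.99 = 0.168 g

0.168 g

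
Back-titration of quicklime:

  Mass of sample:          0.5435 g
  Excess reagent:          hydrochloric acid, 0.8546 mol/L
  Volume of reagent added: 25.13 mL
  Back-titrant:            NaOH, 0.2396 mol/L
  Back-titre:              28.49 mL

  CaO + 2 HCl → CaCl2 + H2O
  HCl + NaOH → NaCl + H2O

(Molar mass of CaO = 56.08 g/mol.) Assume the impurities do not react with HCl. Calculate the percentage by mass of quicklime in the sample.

n(HCl) added = 0.02513 × 0.8546 = 0.02148 mol
n(NaOH) used in back-titration = 0.02849 × 0.2396 = 6.826 × 10^-3 mol
n(HCl) left over = 6.826 × 10^-3 mol (1:1 ratio)
n(HCl) consumed by analyte = 0.02148 − 6.826 × 10^-3 = 0.01465 mol
From the 1:2 ratio, n(CaO) = 1/2 × 0.01465 = 7.325 × 10^-3 mol
mass of CaO = 7.325 × 10^-3 × 56.08 = 0.4108 g
% CaO = 0.4108 / 0.5435 × 100 = 75.58 %

75.58 %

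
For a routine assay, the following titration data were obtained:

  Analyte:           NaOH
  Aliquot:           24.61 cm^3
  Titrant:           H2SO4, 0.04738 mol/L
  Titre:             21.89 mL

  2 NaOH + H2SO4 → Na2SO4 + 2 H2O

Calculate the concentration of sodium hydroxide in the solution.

0.08429 mol/L

n(H2SO4) = 0.02189 L × 0.04738 mol/L = 1.037 × 10^-3 mol
From the 2:1 mole ratio, n(NaOH) = 2/1 × 1.037 × 10^-3 = 2.074 × 10^-3 mol
[NaOH] = 2.074 × 10^-3 mol / 0.02461 L = 0.08429 mol/L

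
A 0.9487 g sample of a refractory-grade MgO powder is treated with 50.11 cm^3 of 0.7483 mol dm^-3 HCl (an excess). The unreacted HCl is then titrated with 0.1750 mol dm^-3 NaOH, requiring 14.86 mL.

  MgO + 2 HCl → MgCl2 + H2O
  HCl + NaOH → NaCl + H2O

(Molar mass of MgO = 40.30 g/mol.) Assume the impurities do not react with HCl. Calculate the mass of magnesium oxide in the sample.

n(HCl) added = 0.05011 × 0.7483 = 0.03750 mol
n(NaOH) used in back-titration = 0.01486 × 0.1750 = 2.600 × 10^-3 mol
n(HCl) left over = 2.600 × 10^-3 mol (1:1 ratio)
n(HCl) consumed by analyte = 0.03750 − 2.600 × 10^-3 = 0.03490 mol
From the 1:2 ratio, n(MgO) = 1/2 × 0.03490 = 0.01745 mol
mass of MgO = 0.01745 × 40.30 = 0.7032 g

0.7032 g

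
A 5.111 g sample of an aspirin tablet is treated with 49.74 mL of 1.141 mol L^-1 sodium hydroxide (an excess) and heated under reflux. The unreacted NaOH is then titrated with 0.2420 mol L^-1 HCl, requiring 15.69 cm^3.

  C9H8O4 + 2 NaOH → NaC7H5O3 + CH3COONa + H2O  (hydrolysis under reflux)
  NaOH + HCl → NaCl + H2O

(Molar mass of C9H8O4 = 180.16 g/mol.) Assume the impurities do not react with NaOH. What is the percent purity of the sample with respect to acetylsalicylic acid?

93.33 %

n(NaOH) added = 0.04974 × 1.141 = 0.05675 mol
n(HCl) used in back-titration = 0.01569 × 0.2420 = 3.797 × 10^-3 mol
n(NaOH) left over = 3.797 × 10^-3 mol (1:1 ratio)
n(NaOH) consumed by analyte = 0.05675 − 3.797 × 10^-3 = 0.05296 mol
From the 1:2 ratio, n(C9H8O4) = 1/2 × 0.05296 = 0.02648 mol
mass of C9H8O4 = 0.02648 × 180.16 = 4.770 g
% C9H8O4 = 4.770 / 5.111 × 100 = 93.33 %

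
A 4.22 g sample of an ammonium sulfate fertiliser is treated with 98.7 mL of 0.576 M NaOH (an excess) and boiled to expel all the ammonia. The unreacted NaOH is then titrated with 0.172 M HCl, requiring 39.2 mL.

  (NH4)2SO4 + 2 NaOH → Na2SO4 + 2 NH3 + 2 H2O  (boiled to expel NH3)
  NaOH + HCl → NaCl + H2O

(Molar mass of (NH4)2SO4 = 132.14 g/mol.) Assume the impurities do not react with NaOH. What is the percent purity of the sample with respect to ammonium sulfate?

n(NaOH) added = 0.0987 × 0.576 = 0.0569 mol
n(HCl) used in back-titration = 0.0392 × 0.172 = 6.74 × 10^-3 mol
n(NaOH) left over = 6.74 × 10^-3 mol (1:1 ratio)
n(NaOH) consumed by analyte = 0.0569 − 6.74 × 10^-3 = 0.0501 mol
From the 1:2 ratio, n((NH4)2SO4) = 1/2 × 0.0501 = 0.0251 mol
mass of (NH4)2SO4 = 0.0251 × 132.14 = 3.31 g
% (NH4)2SO4 = 3.31 / 4.22 × 100 = 78.5 %

78.5 %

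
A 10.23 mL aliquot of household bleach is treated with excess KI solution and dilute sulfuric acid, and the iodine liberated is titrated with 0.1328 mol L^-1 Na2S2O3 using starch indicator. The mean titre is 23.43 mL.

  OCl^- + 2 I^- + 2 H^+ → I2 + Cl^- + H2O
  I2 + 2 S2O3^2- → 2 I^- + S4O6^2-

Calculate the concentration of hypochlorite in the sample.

0.1521 mol/L

n(S2O3^2-) = 0.02343 × 0.1328 = 3.112 × 10^-3 mol
n(I2) = n(S2O3^2-)/2 = 1.556 × 10^-3 mol
n(OCl^-) in the aliquot = 1.556 × 10^-3 mol (1:1 ratio)
[OCl^-] = 1.556 × 10^-3 / 0.01023 = 0.1521 mol/L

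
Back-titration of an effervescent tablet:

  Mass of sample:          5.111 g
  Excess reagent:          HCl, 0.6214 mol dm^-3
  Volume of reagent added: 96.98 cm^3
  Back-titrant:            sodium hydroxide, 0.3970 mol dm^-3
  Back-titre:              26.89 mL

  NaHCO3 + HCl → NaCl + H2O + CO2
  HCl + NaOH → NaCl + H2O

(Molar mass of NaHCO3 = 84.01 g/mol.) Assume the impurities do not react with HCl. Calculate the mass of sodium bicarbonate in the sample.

n(HCl) added = 0.09698 × 0.6214 = 0.06026 mol
n(NaOH) used in back-titration = 0.02689 × 0.3970 = 0.01068 mol
n(HCl) left over = 0.01068 mol (1:1 ratio)
n(HCl) consumed by analyte = 0.06026 − 0.01068 = 0.04959 mol
n(NaHCO3) = 0.04959 mol (1:1 ratio)
mass of NaHCO3 = 0.04959 × 84.01 = 4.166 g

4.166 g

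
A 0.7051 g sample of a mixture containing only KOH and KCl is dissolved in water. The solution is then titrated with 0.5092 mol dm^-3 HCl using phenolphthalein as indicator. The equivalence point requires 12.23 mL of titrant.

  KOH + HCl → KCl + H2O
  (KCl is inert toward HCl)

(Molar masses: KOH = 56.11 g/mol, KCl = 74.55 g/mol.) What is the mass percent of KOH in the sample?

n(HCl) = 0.01223 × 0.5092 = 6.228 × 10^-3 mol
Let x = n(KOH), y = n(KCl).
Titrant: 1x = 6.228 × 10^-3;  mass: 56.11x + 74.55y = 0.7051
Solving, x = 6.228 × 10^-3 mol, y = 4.771 × 10^-3 mol
mass of KOH = 6.228 × 10^-3 × 56.11 = 0.3494 g
% KOH = 0.3494 / 0.7051 × 100 = 49.56 %

49.56 %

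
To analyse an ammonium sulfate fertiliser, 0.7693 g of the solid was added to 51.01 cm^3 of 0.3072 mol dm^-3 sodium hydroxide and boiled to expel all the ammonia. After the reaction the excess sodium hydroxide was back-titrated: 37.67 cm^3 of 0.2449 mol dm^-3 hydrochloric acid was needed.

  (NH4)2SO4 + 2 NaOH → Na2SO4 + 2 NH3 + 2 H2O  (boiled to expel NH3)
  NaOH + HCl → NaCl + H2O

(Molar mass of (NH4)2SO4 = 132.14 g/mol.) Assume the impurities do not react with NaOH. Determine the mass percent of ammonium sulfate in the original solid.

55.35 %

n(NaOH) added = 0.05101 × 0.3072 = 0.01567 mol
n(HCl) used in back-titration = 0.03767 × 0.2449 = 9.225 × 10^-3 mol
n(NaOH) left over = 9.225 × 10^-3 mol (1:1 ratio)
n(NaOH) consumed by analyte = 0.01567 − 9.225 × 10^-3 = 6.445 × 10^-3 mol
From the 1:2 ratio, n((NH4)2SO4) = 1/2 × 6.445 × 10^-3 = 3.222 × 10^-3 mol
mass of (NH4)2SO4 = 3.222 × 10^-3 × 132.14 = 0.4258 g
% (NH4)2SO4 = 0.4258 / 0.7693 × 100 = 55.35 %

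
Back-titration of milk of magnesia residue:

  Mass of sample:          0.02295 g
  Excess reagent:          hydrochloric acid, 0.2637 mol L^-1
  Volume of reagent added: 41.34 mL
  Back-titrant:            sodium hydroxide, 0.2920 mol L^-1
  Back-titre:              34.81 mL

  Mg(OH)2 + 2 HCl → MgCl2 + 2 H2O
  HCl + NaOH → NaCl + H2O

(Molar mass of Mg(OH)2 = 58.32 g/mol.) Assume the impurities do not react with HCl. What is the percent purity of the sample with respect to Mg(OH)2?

n(HCl) added = 0.04134 × 0.2637 = 0.01090 mol
n(NaOH) used in back-titration = 0.03481 × 0.2920 = 0.01016 mol
n(HCl) left over = 0.01016 mol (1:1 ratio)
n(HCl) consumed by analyte = 0.01090 − 0.01016 = 7.368 × 10^-4 mol
From the 1:2 ratio, n(Mg(OH)2) = 1/2 × 7.368 × 10^-4 = 3.684 × 10^-4 mol
mass of Mg(OH)2 = 3.684 × 10^-4 × 58.32 = 0.02149 g
% Mg(OH)2 = 0.02149 / 0.02295 × 100 = 93.62 %

93.62 %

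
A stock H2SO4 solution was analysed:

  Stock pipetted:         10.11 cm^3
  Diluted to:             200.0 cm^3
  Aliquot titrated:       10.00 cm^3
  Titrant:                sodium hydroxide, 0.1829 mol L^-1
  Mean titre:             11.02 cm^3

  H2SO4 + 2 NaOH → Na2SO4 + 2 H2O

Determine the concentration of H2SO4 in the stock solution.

1.994 mol/L

n(NaOH) = 0.01102 × 0.1829 = 2.016 × 10^-3 mol
From the 1:2 ratio, n(H2SO4) in the aliquot = 1/2 × 2.016 × 10^-3 = 1.008 × 10^-3 mol
[H2SO4]_dilute = 1.008 × 10^-3 / 0.01000 = 0.1008 mol/L
Dilution factor = 200.0 / 10.11 = 19.78
[H2SO4]_stock = 0.1008 × 19.78 = 1.994 mol/L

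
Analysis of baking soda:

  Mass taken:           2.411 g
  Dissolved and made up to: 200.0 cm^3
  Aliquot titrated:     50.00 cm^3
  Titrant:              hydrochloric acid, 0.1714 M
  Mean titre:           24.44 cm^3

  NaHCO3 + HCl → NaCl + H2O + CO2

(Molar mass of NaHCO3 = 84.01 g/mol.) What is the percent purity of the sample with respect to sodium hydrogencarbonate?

58.39 %

n(HCl) per titration = 0.02444 × 0.1714 = 4.189 × 10^-3 mol
n(NaHCO3) in each aliquot = 4.189 × 10^-3 mol (1:1 ratio)
n(NaHCO3) in the whole flask = 4.189 × 10^-3 × 200.0/50.00 = 0.01676 mol
mass of NaHCO3 = 0.01676 × 84.01 = 1.408 g
% NaHCO3 = 1.408 / 2.411 × 100 = 58.39 %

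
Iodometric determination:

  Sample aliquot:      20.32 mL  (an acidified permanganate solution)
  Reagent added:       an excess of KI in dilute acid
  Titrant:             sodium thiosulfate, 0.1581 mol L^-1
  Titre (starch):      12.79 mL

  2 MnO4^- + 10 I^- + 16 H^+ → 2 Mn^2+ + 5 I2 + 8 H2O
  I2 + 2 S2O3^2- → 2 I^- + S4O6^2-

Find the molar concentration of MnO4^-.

0.01990 mol/L

n(S2O3^2-) = 0.01279 × 0.1581 = 2.022 × 10^-3 mol
n(I2) = n(S2O3^2-)/2 = 1.011 × 10^-3 mol
From the 2:5 ratio, n(MnO4^-) in the aliquot = 2/5 × 1.011 × 10^-3 = 4.044 × 10^-4 mol
[MnO4^-] = 4.044 × 10^-4 / 0.02032 = 0.01990 mol/L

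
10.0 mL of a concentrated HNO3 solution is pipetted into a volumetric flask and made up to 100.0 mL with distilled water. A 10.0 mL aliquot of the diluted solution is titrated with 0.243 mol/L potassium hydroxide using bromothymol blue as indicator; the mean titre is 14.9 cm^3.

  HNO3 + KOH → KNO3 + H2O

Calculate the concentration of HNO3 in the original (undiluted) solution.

n(KOH) = 0.0149 × 0.243 = 3.62 × 10^-3 mol
n(HNO3) in the aliquot = 3.62 × 10^-3 mol (1:1 ratio)
[HNO3]_dilute = 3.62 × 10^-3 / 0.0100 = 0.362 mol/L
Dilution factor = 100.0 / 10.0 = 10.00
[HNO3]_stock = 0.362 × 10.00 = 3.62 mol/L

3.62 mol/L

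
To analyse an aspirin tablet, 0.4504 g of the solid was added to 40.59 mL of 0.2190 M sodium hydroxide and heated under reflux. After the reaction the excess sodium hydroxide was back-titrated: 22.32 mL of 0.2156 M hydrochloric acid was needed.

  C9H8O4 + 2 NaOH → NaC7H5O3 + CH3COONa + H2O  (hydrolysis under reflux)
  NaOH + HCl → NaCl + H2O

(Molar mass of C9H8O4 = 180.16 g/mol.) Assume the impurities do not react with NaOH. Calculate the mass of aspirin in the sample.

n(NaOH) added = 0.04059 × 0.2190 = 8.889 × 10^-3 mol
n(HCl) used in back-titration = 0.02232 × 0.2156 = 4.812 × 10^-3 mol
n(NaOH) left over = 4.812 × 10^-3 mol (1:1 ratio)
n(NaOH) consumed by analyte = 8.889 × 10^-3 − 4.812 × 10^-3 = 4.077 × 10^-3 mol
From the 1:2 ratio, n(C9H8O4) = 1/2 × 4.077 × 10^-3 = 2.039 × 10^-3 mol
mass of C9H8O4 = 2.039 × 10^-3 × 180.16 = 0.3673 g

0.3673 g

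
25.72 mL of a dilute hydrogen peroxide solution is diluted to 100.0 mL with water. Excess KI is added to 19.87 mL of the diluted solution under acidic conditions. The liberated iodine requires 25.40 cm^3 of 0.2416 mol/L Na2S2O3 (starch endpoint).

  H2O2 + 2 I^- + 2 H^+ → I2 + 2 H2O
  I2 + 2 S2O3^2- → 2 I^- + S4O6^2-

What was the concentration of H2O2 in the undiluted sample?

n(S2O3^2-) = 0.02540 × 0.2416 = 6.137 × 10^-3 mol
n(I2) = n(S2O3^2-)/2 = 3.068 × 10^-3 mol
n(H2O2) in the aliquot = 3.068 × 10^-3 mol (1:1 ratio)
[H2O2]_dilute = 3.068 × 10^-3 / 0.01987 = 0.1544 mol/L
[H2O2]_original = 0.1544 × 100.0/25.72 = 0.6004 mol/L

0.6004 mol/L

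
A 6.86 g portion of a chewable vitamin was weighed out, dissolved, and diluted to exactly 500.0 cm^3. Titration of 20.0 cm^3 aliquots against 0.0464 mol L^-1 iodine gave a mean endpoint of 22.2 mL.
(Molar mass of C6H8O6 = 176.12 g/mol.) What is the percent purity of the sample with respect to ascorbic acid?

66.1 %

C6H8O6 + I2 → C6H6O6 + 2 HI
n(I2) per titration = 0.0222 × 0.0464 = 1.03 × 10^-3 mol
n(C6H8O6) in each aliquot = 1.03 × 10^-3 mol (1:1 ratio)
n(C6H8O6) in the whole flask = 1.03 × 10^-3 × 500.0/20.0 = 0.0258 mol
mass of C6H8O6 = 0.0258 × 176.12 = 4.54 g
% C6H8O6 = 4.54 / 6.86 × 100 = 66.1 %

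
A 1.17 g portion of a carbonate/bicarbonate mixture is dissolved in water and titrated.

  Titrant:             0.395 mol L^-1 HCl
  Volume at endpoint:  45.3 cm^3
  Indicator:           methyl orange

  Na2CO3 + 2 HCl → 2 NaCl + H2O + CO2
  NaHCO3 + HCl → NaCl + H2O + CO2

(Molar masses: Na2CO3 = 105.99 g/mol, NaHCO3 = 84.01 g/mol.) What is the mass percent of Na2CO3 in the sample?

n(HCl) = 0.0453 × 0.395 = 0.0179 mol
Let x = n(Na2CO3), y = n(NaHCO3).
Titrant: 2x + 1y = 0.0179;  mass: 105.99x + 84.01y = 1.17
Solving, x = 5.37 × 10^-3 mol, y = 7.15 × 10^-3 mol
mass of Na2CO3 = 5.37 × 10^-3 × 105.99 = 0.569 g
% Na2CO3 = 0.569 / 1.17 × 100 = 48.7 %

48.7 %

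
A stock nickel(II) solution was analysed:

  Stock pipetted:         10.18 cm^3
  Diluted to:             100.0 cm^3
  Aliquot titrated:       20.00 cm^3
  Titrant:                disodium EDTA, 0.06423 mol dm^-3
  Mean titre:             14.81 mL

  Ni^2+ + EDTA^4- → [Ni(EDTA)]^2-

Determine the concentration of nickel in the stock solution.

0.4672 mol/L

n(EDTA) = 0.01481 × 0.06423 = 9.512 × 10^-4 mol
n(Ni2+) in the aliquot = 9.512 × 10^-4 mol (1:1 ratio)
[Ni2+]_dilute = 9.512 × 10^-4 / 0.02000 = 0.04756 mol/L
Dilution factor = 100.0 / 10.18 = 9.823
[Ni2+]_stock = 0.04756 × 9.823 = 0.4672 mol/L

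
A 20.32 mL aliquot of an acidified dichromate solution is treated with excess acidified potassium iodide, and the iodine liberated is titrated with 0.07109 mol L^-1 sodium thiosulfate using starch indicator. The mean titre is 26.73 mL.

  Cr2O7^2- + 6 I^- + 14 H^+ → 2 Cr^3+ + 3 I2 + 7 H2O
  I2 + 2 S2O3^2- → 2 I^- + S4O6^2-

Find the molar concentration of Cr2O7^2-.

0.01559 mol/L

n(S2O3^2-) = 0.02673 × 0.07109 = 1.900 × 10^-3 mol
n(I2) = n(S2O3^2-)/2 = 9.501 × 10^-4 mol
From the 1:3 ratio, n(Cr2O7^2-) in the aliquot = 1/3 × 9.501 × 10^-4 = 3.167 × 10^-4 mol
[Cr2O7^2-] = 3.167 × 10^-4 / 0.02032 = 0.01559 mol/L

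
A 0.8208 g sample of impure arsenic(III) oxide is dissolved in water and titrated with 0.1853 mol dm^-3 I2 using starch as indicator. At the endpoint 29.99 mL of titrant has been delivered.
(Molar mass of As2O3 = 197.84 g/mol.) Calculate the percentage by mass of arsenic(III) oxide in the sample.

66.97 %

As2O3 + 2 I2 + 2 H2O → As2O5 + 4 HI
n(I2) = 0.02999 L × 0.1853 mol/L = 5.557 × 10^-3 mol
From the 1:2 ratio, n(As2O3) = 1/2 × 5.557 × 10^-3 = 2.779 × 10^-3 mol
mass of As2O3 = 2.779 × 10^-3 × 197.84 g/mol = 0.5497 g
% As2O3 = 0.5497 / 0.8208 × 100 = 66.97 %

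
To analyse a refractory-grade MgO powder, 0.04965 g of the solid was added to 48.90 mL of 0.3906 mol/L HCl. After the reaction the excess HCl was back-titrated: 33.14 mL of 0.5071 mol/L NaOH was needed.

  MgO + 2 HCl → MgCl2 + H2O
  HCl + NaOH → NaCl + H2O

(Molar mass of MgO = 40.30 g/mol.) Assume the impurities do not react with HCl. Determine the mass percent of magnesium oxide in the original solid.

n(HCl) added = 0.04890 × 0.3906 = 0.01910 mol
n(NaOH) used in back-titration = 0.03314 × 0.5071 = 0.01681 mol
n(HCl) left over = 0.01681 mol (1:1 ratio)
n(HCl) consumed by analyte = 0.01910 − 0.01681 = 2.295 × 10^-3 mol
From the 1:2 ratio, n(MgO) = 1/2 × 2.295 × 10^-3 = 1.148 × 10^-3 mol
mass of MgO = 1.148 × 10^-3 × 40.30 = 0.04625 g
% MgO = 0.04625 / 0.04965 × 100 = 93.14 %

93.14 %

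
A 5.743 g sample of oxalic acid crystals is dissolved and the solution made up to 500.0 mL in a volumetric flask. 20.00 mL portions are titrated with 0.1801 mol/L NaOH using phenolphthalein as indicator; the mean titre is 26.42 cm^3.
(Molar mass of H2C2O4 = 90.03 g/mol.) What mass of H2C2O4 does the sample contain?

5.355 g

H2C2O4 + 2 NaOH → Na2C2O4 + 2 H2O
n(NaOH) per titration = 0.02642 × 0.1801 = 4.758 × 10^-3 mol
From the 1:2 ratio, n(H2C2O4) in each aliquot = 1/2 × 4.758 × 10^-3 = 2.379 × 10^-3 mol
n(H2C2O4) in the whole flask = 2.379 × 10^-3 × 500.0/20.00 = 0.05948 mol
mass of H2C2O4 = 0.05948 × 90.03 = 5.355 g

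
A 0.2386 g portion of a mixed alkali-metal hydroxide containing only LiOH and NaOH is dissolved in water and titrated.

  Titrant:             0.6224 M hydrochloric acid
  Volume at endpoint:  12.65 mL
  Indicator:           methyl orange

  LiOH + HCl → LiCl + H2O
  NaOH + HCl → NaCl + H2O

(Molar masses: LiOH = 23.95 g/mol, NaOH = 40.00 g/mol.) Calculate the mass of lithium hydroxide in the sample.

0.1139 g

n(HCl) = 0.01265 × 0.6224 = 7.873 × 10^-3 mol
Let x = n(LiOH), y = n(NaOH).
Titrant: 1x + 1y = 7.873 × 10^-3;  mass: 23.95x + 40.00y = 0.2386
Solving, x = 4.756 × 10^-3 mol, y = 3.117 × 10^-3 mol
mass of LiOH = 4.756 × 10^-3 × 23.95 = 0.1139 g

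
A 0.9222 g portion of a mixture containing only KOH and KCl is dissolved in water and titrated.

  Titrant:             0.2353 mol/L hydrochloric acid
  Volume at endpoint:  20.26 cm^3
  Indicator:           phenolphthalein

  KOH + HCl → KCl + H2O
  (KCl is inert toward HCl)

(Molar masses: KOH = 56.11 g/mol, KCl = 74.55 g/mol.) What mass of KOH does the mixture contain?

0.2675 g

n(HCl) = 0.02026 × 0.2353 = 4.767 × 10^-3 mol
Let x = n(KOH), y = n(KCl).
Titrant: 1x = 4.767 × 10^-3;  mass: 56.11x + 74.55y = 0.9222
Solving, x = 4.767 × 10^-3 mol, y = 8.782 × 10^-3 mol
mass of KOH = 4.767 × 10^-3 × 56.11 = 0.2675 g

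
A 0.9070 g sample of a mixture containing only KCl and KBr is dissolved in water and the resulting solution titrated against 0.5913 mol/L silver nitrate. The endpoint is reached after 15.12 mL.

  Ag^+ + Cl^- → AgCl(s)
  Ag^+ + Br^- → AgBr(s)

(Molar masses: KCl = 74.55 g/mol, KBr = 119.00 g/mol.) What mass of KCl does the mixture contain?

n(AgNO3) = 0.01512 × 0.5913 = 8.940 × 10^-3 mol
Let x = n(KCl), y = n(KBr).
Titrant: 1x + 1y = 8.940 × 10^-3;  mass: 74.55x + 119.00y = 0.9070
Solving, x = 3.530 × 10^-3 mol, y = 5.410 × 10^-3 mol
mass of KCl = 3.530 × 10^-3 × 74.55 = 0.2632 g

0.2632 g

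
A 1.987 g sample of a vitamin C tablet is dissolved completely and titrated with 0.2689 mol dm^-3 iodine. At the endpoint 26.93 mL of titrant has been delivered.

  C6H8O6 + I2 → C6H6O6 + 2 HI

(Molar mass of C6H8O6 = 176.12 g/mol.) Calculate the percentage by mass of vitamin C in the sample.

64.19 %

n(I2) = 0.02693 L × 0.2689 mol/L = 7.241 × 10^-3 mol
n(C6H8O6) = 7.241 × 10^-3 mol (1:1 ratio)
mass of C6H8O6 = 7.241 × 10^-3 × 176.12 g/mol = 1.275 g
% C6H8O6 = 1.275 / 1.987 × 100 = 64.19 %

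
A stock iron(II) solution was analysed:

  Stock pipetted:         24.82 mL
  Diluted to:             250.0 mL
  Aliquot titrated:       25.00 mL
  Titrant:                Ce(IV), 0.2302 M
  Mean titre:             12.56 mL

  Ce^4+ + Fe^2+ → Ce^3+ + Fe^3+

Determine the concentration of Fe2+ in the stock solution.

1.165 M

n(Ce4+) = 0.01256 × 0.2302 = 2.891 × 10^-3 mol
n(Fe2+) in the aliquot = 2.891 × 10^-3 mol (1:1 ratio)
[Fe2+]_dilute = 2.891 × 10^-3 / 0.02500 = 0.1157 mol/L
Dilution factor = 250.0 / 24.82 = 10.07
[Fe2+]_stock = 0.1157 × 10.07 = 1.165 mol/L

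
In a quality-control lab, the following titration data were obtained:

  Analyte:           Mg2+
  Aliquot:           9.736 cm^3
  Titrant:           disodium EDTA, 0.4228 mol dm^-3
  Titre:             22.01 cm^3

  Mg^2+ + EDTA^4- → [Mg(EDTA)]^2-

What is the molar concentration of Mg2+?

n(EDTA) = 0.02201 L × 0.4228 mol/L = 9.306 × 10^-3 mol
n(Mg2+) = 9.306 × 10^-3 mol (1:1 mole ratio)
[Mg2+] = 9.306 × 10^-3 mol / 0.009736 L = 0.9558 mol/L

0.9558 mol/L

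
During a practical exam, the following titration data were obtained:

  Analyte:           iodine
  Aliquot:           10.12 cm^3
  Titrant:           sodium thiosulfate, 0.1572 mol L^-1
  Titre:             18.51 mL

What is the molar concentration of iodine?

0.1438 mol/L

I2 + 2 S2O3^2- → 2 I^- + S4O6^2-
n(Na2S2O3) = 0.01851 L × 0.1572 mol/L = 2.910 × 10^-3 mol
From the 1:2 mole ratio, n(I2) = 1/2 × 2.910 × 10^-3 = 1.455 × 10^-3 mol
[I2] = 1.455 × 10^-3 mol / 0.01012 L = 0.1438 mol/L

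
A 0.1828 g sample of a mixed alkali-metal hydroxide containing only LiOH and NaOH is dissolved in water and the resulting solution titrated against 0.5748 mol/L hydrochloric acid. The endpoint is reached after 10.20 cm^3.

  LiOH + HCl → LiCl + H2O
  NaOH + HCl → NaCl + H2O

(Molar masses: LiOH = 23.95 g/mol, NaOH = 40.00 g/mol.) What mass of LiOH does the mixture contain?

n(HCl) = 0.01020 × 0.5748 = 5.863 × 10^-3 mol
Let x = n(LiOH), y = n(NaOH).
Titrant: 1x + 1y = 5.863 × 10^-3;  mass: 23.95x + 40.00y = 0.1828
Solving, x = 3.222 × 10^-3 mol, y = 2.641 × 10^-3 mol
mass of LiOH = 3.222 × 10^-3 × 23.95 = 0.07717 g

0.07717 g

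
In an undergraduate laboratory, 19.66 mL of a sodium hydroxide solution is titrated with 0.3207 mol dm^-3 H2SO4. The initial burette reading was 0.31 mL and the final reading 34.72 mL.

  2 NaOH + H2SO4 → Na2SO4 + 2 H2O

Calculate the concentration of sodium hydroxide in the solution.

1.123 mol/L

n(H2SO4) = 0.03441 L × 0.3207 mol/L = 0.01104 mol
From the 2:1 mole ratio, n(NaOH) = 2/1 × 0.01104 = 0.02207 mol
[NaOH] = 0.02207 mol / 0.01966 L = 1.123 mol/L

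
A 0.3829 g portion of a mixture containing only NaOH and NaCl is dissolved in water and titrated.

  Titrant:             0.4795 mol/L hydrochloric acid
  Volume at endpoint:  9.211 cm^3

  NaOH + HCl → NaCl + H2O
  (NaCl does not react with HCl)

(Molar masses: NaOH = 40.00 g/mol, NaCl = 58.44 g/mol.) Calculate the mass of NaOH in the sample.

n(HCl) = 0.009211 × 0.4795 = 4.417 × 10^-3 mol
Let x = n(NaOH), y = n(NaCl).
Titrant: 1x = 4.417 × 10^-3;  mass: 40.00x + 58.44y = 0.3829
Solving, x = 4.417 × 10^-3 mol, y = 3.529 × 10^-3 mol
mass of NaOH = 4.417 × 10^-3 × 40.00 = 0.1767 g

0.1767 g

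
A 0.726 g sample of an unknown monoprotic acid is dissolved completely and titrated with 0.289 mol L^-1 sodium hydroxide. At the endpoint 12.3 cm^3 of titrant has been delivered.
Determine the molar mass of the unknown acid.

204 g/mol

n(NaOH) = 0.0123 L × 0.289 mol/L = 3.55 × 10^-3 mol
n(HA) = 3.55 × 10^-3 mol (1:1 ratio)
M = m / n = 0.726 g / 3.55 × 10^-3 mol = 204 g/mol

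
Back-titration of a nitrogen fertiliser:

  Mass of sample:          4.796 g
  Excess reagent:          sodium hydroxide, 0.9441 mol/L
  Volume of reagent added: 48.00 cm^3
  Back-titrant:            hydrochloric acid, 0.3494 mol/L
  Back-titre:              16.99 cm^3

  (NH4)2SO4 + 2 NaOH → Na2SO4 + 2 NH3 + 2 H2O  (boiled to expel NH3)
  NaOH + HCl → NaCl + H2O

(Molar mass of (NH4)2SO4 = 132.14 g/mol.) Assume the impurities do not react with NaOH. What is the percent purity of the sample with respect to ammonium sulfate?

n(NaOH) added = 0.04800 × 0.9441 = 0.04532 mol
n(HCl) used in back-titration = 0.01699 × 0.3494 = 5.936 × 10^-3 mol
n(NaOH) left over = 5.936 × 10^-3 mol (1:1 ratio)
n(NaOH) consumed by analyte = 0.04532 − 5.936 × 10^-3 = 0.03938 mol
From the 1:2 ratio, n((NH4)2SO4) = 1/2 × 0.03938 = 0.01969 mol
mass of (NH4)2SO4 = 0.01969 × 132.14 = 2.602 g
% (NH4)2SO4 = 2.602 / 4.796 × 100 = 54.25 %

54.25 %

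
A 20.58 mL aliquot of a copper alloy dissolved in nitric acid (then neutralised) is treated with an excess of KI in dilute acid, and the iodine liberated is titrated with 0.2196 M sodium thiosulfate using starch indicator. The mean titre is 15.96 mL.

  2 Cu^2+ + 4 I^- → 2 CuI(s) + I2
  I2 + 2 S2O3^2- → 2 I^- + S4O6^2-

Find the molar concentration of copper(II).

n(S2O3^2-) = 0.01596 × 0.2196 = 3.505 × 10^-3 mol
n(I2) = n(S2O3^2-)/2 = 1.752 × 10^-3 mol
From the 2:1 ratio, n(Cu2+) in the aliquot = 2/1 × 1.752 × 10^-3 = 3.505 × 10^-3 mol
[Cu2+] = 3.505 × 10^-3 / 0.02058 = 0.1703 mol/L

0.1703 M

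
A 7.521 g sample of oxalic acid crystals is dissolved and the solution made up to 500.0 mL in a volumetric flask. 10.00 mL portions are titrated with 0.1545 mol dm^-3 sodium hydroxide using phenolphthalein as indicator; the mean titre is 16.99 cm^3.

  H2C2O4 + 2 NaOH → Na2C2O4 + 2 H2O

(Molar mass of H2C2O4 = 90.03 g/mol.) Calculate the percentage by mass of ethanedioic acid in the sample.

78.55 %

n(NaOH) per titration = 0.01699 × 0.1545 = 2.625 × 10^-3 mol
From the 1:2 ratio, n(H2C2O4) in each aliquot = 1/2 × 2.625 × 10^-3 = 1.312 × 10^-3 mol
n(H2C2O4) in the whole flask = 1.312 × 10^-3 × 500.0/10.00 = 0.06562 mol
mass of H2C2O4 = 0.06562 × 90.03 = 5.908 g
% H2C2O4 = 5.908 / 7.521 × 100 = 78.55 %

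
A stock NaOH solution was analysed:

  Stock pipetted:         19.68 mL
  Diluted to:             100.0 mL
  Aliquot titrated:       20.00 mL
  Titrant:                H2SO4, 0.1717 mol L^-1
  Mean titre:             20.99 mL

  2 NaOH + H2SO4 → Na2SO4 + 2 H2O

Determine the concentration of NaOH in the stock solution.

1.831 mol/L

n(H2SO4) = 0.02099 × 0.1717 = 3.604 × 10^-3 mol
From the 2:1 ratio, n(NaOH) in the aliquot = 2/1 × 3.604 × 10^-3 = 7.208 × 10^-3 mol
[NaOH]_dilute = 7.208 × 10^-3 / 0.02000 = 0.3604 mol/L
Dilution factor = 100.0 / 19.68 = 5.081
[NaOH]_stock = 0.3604 × 5.081 = 1.831 mol/L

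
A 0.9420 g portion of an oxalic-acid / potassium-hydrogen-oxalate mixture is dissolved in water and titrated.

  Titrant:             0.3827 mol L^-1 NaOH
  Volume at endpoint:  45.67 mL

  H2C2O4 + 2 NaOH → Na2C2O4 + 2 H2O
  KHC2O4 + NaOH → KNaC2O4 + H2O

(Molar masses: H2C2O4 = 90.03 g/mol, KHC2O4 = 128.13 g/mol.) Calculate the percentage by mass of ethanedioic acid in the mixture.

n(NaOH) = 0.04567 × 0.3827 = 0.01748 mol
Let x = n(H2C2O4), y = n(KHC2O4).
Titrant: 2x + 1y = 0.01748;  mass: 90.03x + 128.13y = 0.9420
Solving, x = 7.805 × 10^-3 mol, y = 1.868 × 10^-3 mol
mass of H2C2O4 = 7.805 × 10^-3 × 90.03 = 0.7027 g
% H2C2O4 = 0.7027 / 0.9420 × 100 = 74.60 %

74.60 %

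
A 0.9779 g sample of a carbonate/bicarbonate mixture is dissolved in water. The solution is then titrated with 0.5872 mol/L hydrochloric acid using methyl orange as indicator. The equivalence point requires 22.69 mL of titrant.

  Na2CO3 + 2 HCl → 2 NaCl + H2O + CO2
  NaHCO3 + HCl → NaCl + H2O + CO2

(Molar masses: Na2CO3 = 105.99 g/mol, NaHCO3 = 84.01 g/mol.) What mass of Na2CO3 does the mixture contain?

0.2416 g

n(HCl) = 0.02269 × 0.5872 = 0.01332 mol
Let x = n(Na2CO3), y = n(NaHCO3).
Titrant: 2x + 1y = 0.01332;  mass: 105.99x + 84.01y = 0.9779
Solving, x = 2.280 × 10^-3 mol, y = 8.764 × 10^-3 mol
mass of Na2CO3 = 2.280 × 10^-3 × 105.99 = 0.2416 g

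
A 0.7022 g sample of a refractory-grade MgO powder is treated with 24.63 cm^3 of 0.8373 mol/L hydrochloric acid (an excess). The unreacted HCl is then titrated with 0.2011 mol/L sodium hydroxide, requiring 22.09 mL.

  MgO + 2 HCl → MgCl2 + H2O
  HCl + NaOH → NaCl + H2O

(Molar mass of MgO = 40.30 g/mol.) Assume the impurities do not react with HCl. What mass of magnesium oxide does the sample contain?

n(HCl) added = 0.02463 × 0.8373 = 0.02062 mol
n(NaOH) used in back-titration = 0.02209 × 0.2011 = 4.442 × 10^-3 mol
n(HCl) left over = 4.442 × 10^-3 mol (1:1 ratio)
n(HCl) consumed by analyte = 0.02062 − 4.442 × 10^-3 = 0.01618 mol
From the 1:2 ratio, n(MgO) = 1/2 × 0.01618 = 8.090 × 10^-3 mol
mass of MgO = 8.090 × 10^-3 × 40.30 = 0.3260 g

0.3260 g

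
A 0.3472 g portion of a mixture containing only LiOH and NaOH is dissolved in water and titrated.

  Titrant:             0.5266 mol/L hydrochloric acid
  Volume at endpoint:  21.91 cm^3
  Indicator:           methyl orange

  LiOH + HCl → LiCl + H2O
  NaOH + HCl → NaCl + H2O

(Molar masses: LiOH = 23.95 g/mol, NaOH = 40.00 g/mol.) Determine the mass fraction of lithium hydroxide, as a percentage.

n(HCl) = 0.02191 × 0.5266 = 0.01154 mol
Let x = n(LiOH), y = n(NaOH).
Titrant: 1x + 1y = 0.01154;  mass: 23.95x + 40.00y = 0.3472
Solving, x = 7.122 × 10^-3 mol, y = 4.416 × 10^-3 mol
mass of LiOH = 7.122 × 10^-3 × 23.95 = 0.1706 g
% LiOH = 0.1706 / 0.3472 × 100 = 49.13 %

49.13 %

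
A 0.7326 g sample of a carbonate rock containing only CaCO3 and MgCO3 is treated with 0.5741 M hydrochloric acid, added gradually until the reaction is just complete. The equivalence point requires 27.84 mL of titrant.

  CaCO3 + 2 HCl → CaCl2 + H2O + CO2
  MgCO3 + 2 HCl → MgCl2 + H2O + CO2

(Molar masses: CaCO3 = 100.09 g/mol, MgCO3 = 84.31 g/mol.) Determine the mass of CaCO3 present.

0.3732 g

n(HCl) = 0.02784 × 0.5741 = 0.01598 mol
Let x = n(CaCO3), y = n(MgCO3).
Titrant: 2x + 2y = 0.01598;  mass: 100.09x + 84.31y = 0.7326
Solving, x = 3.729 × 10^-3 mol, y = 4.263 × 10^-3 mol
mass of CaCO3 = 3.729 × 10^-3 × 100.09 = 0.3732 g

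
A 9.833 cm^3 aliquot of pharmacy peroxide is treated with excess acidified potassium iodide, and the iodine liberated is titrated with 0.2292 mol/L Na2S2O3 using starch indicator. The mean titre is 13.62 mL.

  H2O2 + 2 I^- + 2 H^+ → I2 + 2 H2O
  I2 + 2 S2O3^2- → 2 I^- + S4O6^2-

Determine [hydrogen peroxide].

n(S2O3^2-) = 0.01362 × 0.2292 = 3.122 × 10^-3 mol
n(I2) = n(S2O3^2-)/2 = 1.561 × 10^-3 mol
n(H2O2) in the aliquot = 1.561 × 10^-3 mol (1:1 ratio)
[H2O2] = 1.561 × 10^-3 / 0.009833 = 0.1587 mol/L

0.1587 mol/L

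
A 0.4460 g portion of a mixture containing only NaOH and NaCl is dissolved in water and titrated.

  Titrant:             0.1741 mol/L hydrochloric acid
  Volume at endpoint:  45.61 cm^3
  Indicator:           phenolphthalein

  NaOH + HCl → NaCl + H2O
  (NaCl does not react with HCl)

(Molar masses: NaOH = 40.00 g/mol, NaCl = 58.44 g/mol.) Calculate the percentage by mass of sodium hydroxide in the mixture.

n(HCl) = 0.04561 × 0.1741 = 7.941 × 10^-3 mol
Let x = n(NaOH), y = n(NaCl).
Titrant: 1x = 7.941 × 10^-3;  mass: 40.00x + 58.44y = 0.4460
Solving, x = 7.941 × 10^-3 mol, y = 2.197 × 10^-3 mol
mass of NaOH = 7.941 × 10^-3 × 40.00 = 0.3176 g
% NaOH = 0.3176 / 0.4460 × 100 = 71.22 %

71.22 %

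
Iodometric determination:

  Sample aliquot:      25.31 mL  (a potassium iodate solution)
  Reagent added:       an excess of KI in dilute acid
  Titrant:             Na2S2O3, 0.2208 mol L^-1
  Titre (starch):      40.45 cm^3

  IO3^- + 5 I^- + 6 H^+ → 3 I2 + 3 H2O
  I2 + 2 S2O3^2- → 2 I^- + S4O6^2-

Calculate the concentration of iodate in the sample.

0.05881 mol/L

n(S2O3^2-) = 0.04045 × 0.2208 = 8.931 × 10^-3 mol
n(I2) = n(S2O3^2-)/2 = 4.466 × 10^-3 mol
From the 1:3 ratio, n(IO3^-) in the aliquot = 1/3 × 4.466 × 10^-3 = 1.489 × 10^-3 mol
[IO3^-] = 1.489 × 10^-3 / 0.02531 = 0.05881 mol/L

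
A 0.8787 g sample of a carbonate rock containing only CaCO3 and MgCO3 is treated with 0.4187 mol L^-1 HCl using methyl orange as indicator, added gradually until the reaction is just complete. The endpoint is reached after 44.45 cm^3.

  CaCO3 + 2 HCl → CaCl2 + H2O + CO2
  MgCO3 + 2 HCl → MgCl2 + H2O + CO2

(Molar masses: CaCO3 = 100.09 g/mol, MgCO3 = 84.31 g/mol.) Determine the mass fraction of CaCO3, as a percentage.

67.96 %

n(HCl) = 0.04445 × 0.4187 = 0.01861 mol
Let x = n(CaCO3), y = n(MgCO3).
Titrant: 2x + 2y = 0.01861;  mass: 100.09x + 84.31y = 0.8787
Solving, x = 5.966 × 10^-3 mol, y = 3.340 × 10^-3 mol
mass of CaCO3 = 5.966 × 10^-3 × 100.09 = 0.5971 g
% CaCO3 = 0.5971 / 0.8787 × 100 = 67.96 %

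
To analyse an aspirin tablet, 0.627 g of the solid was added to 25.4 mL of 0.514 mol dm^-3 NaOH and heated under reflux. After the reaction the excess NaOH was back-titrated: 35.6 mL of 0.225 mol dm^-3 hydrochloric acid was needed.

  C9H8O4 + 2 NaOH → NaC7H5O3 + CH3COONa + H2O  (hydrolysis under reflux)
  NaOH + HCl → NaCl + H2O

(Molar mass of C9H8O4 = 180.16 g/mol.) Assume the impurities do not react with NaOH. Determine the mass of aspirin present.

n(NaOH) added = 0.0254 × 0.514 = 0.0131 mol
n(HCl) used in back-titration = 0.0356 × 0.225 = 8.01 × 10^-3 mol
n(NaOH) left over = 8.01 × 10^-3 mol (1:1 ratio)
n(NaOH) consumed by analyte = 0.0131 − 8.01 × 10^-3 = 5.05 × 10^-3 mol
From the 1:2 ratio, n(C9H8O4) = 1/2 × 5.05 × 10^-3 = 2.52 × 10^-3 mol
mass of C9H8O4 = 2.52 × 10^-3 × 180.16 = 0.455 g

0.455 g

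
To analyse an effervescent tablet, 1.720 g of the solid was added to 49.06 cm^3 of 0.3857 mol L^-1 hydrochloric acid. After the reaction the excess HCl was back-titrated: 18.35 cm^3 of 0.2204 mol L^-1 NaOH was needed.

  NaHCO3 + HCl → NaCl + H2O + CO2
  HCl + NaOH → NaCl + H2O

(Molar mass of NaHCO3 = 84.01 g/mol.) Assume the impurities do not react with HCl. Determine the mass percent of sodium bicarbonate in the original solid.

n(HCl) added = 0.04906 × 0.3857 = 0.01892 mol
n(NaOH) used in back-titration = 0.01835 × 0.2204 = 4.044 × 10^-3 mol
n(HCl) left over = 4.044 × 10^-3 mol (1:1 ratio)
n(HCl) consumed by analyte = 0.01892 − 4.044 × 10^-3 = 0.01488 mol
n(NaHCO3) = 0.01488 mol (1:1 ratio)
mass of NaHCO3 = 0.01488 × 84.01 = 1.250 g
% NaHCO3 = 1.250 / 1.720 × 100 = 72.67 %

72.67 %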